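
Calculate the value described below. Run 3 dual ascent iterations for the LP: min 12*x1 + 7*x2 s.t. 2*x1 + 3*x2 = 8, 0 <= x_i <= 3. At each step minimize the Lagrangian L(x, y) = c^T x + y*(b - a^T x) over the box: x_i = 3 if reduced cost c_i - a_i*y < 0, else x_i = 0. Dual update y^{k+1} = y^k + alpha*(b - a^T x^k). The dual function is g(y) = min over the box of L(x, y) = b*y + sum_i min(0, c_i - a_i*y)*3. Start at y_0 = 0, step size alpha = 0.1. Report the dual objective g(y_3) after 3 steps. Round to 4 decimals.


Dual ascent for LP: min 12*x1 + 7*x2, 2*x1 + 3*x2 = 8, 0 <= x_i <= 3
Step 1: y^k = 0.0, reduced costs: (12.0, 7.0)
  x^k = (0.0, 0.0), subgradient = b - a^T x = 8.0
  y^{k+1} = 0.0 + 0.1*8.0 = 0.8
Step 2: y^k = 0.8, reduced costs: (10.4, 4.6)
  x^k = (0.0, 0.0), subgradient = b - a^T x = 8.0
  y^{k+1} = 0.8 + 0.1*8.0 = 1.6
Step 3: y^k = 1.6, reduced costs: (8.8, 2.2)
  x^k = (0.0, 0.0), subgradient = b - a^T x = 8.0
  y^{k+1} = 1.6 + 0.1*8.0 = 2.4
Dual objective at y_3 = 2.4: reduced costs (7.2, -0.2), box minimizer x = (0.0, 3.0)
g(y_3) = b*y + (c1 - a1*y)*x1 + (c2 - a2*y)*x2 = 8*2.4 + 7.2*0.0 + (-0.2)*3.0 = 19.2 + 0.0 - 0.6 = 18.6


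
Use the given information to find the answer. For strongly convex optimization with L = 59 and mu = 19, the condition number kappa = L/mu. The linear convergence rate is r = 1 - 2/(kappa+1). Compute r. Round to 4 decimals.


Step 1: Compute the condition number.
kappa = L/mu = 59/19 = 3.1053
Step 2: Compute the convergence rate.
r = 1 - 2/(kappa + 1) = 1 - 2*mu/(L + mu) = (L - mu)/(L + mu) = 40/78 = 0.5128


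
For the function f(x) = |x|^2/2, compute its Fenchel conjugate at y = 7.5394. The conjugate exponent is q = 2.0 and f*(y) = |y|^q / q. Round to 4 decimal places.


The conjugate exponent q satisfies 1/p + 1/q = 1.
p = 2, so q = 2/(2 - 1) = 2.0
|y|^q = 7.5394^2.0 = 56.8426
f*(7.5394) = 56.8426 / 2.0 = 28.4213


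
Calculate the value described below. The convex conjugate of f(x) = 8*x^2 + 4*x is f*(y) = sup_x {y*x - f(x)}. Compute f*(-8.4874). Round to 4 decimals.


f*(y) = sup_x {y*x - a*x^2 - b*x} = sup_x {(y-b)*x - a*x^2}
FOC: (y - b) - 2a*x = 0 => x* = (y - b)/(2a)
x* = (-8.4874 - 4)/(2*8) = -0.7805
f*(-8.4874) = (y-b)^2/(4a) = (-8.4874 - 4)^2/(4*8)
= 155.9352/32 = 4.873


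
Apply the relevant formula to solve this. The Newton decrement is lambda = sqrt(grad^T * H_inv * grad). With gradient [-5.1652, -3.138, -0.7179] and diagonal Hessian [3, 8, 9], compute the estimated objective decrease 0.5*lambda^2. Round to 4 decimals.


Step 1: H is diagonal, so H^(-1) * g = [-1.7217, -0.3923, -0.0798].
Step 2: g^T H^(-1) g = sum_i g_i^2 / H_ii
  = (-5.1652)^2/3 + (-3.138)^2/8 + (-0.7179)^2/9
  = 8.8931 + 1.2309 + 0.0573 = 10.1812
Step 3: Objective decrease = 0.5 * g^T H^(-1) g = 5.0906


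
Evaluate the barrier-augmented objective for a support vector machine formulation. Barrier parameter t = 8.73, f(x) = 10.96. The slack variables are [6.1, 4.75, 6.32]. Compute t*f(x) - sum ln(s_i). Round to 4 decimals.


Step 1: Compute log-barrier.
ln values: [1.8083, 1.5581, 1.8437]
phi = -(1.8083 + 1.5581 + 1.8437) = -5.2102
Step 2: Compute augmented objective.
t*f(x) = 8.73*10.96 = 95.6808
Total = 95.6808 - 5.2102 = 90.4706


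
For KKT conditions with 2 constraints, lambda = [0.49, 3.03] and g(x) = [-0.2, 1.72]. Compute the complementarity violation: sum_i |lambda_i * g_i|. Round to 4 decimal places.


KKT complementary slackness check:
lambda_1 * g_1 = 0.49 * -0.2 = -0.098
lambda_2 * g_2 = 3.03 * 1.72 = 5.2116
Total violation = 0.098 + 5.2116 = 5.3096


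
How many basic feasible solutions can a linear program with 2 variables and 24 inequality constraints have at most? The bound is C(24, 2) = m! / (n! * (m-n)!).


Each vertex corresponds to some choice of n active constraints out of m, so the number of vertices is at most C(m, n) = m! / (n!(m-n)!).
m = 24, n = 2
Numerator: 24 * 23
Denominator: 2! = 2
C(24, 2) = 276


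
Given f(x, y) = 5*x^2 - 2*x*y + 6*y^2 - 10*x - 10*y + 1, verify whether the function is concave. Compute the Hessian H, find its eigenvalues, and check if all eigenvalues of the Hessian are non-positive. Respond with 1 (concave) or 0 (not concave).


The Hessian of f(x,y) = 5*x^2 - 2*x*y + 6*y^2 - 10*x - 10*y + 1 is:
H = [[10, -2], [-2, 12]]
Trace = 10 + 12 = 22
Determinant = 10*12 - (-2)^2 = 116
Discriminant = (22)^2 - 4*116 = 20.0
Eigenvalues: lambda_1 = 8.7639, lambda_2 = 13.2361
The function is not concave.

0


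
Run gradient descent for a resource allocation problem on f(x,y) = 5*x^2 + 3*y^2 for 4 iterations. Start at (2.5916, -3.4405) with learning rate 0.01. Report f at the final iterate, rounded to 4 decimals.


Gradient descent on f(x,y) = 5*x^2 + 3*y^2.
Starting point: (2.5916, -3.4405), alpha = 0.01
Step 1: grad_x = 2*5*2.5916 = 25.916, grad_y = 2*3*-3.4405 = -20.643
  x_1 = 2.5916 - 0.01*25.916 = 2.3324
  y_1 = -3.4405 - 0.01*-20.643 = -3.2341
Step 2: grad_x = 2*5*2.3324 = 23.3244, grad_y = 2*3*-3.2341 = -19.4044
  x_2 = 2.3324 - 0.01*23.3244 = 2.0992
  y_2 = -3.2341 - 0.01*-19.4044 = -3.04
Step 3: grad_x = 2*5*2.0992 = 20.992, grad_y = 2*3*-3.04 = -18.2402
  x_3 = 2.0992 - 0.01*20.992 = 1.8893
  y_3 = -3.04 - 0.01*-18.2402 = -2.8576
Step 4: grad_x = 2*5*1.8893 = 18.8928, grad_y = 2*3*-2.8576 = -17.1457
  x_4 = 1.8893 - 0.01*18.8928 = 1.7003
  y_4 = -2.8576 - 0.01*-17.1457 = -2.6862
f(1.7003, -2.6862) = 5*1.7003^2 + 3*(-2.6862)^2 = 36.1024


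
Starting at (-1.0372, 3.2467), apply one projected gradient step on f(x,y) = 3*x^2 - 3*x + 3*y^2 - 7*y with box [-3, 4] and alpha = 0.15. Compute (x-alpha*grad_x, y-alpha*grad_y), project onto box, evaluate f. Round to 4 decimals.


Step 1: Compute gradient at (-1.0372, 3.2467).
grad_x = 2*3*-1.0372 - 3 = -9.2232
grad_y = 2*3*3.2467 - 7 = 12.4802
Step 2: Gradient step.
x_raw = -1.0372 - 0.15*-9.2232 = 0.3463
y_raw = 3.2467 - 0.15*12.4802 = 1.3747
Step 3: Project onto [-3, 4].
x_proj = clip(0.3463) = 0.3463
y_proj = clip(1.3747) = 1.3747
Step 4: Evaluate f.
f(0.3463, 1.3747) = -4.6326


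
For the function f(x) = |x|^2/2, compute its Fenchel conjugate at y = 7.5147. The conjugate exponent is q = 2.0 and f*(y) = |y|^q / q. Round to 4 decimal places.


The conjugate exponent q satisfies 1/p + 1/q = 1.
p = 2, so q = 2/(2 - 1) = 2.0
|y|^q = 7.5147^2.0 = 56.4707
f*(7.5147) = 56.4707 / 2.0 = 28.2354


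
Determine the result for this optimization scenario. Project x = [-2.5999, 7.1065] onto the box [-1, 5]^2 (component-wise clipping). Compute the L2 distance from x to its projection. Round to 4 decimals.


Project each component onto [-1, 5].
clip(-2.5999) = -1.0, clip(7.1065) = 5.0
Projection = [-1.0, 5.0]
Squared diffs: [2.5597, 4.4373]
Distance = sqrt(6.997) = 2.6452


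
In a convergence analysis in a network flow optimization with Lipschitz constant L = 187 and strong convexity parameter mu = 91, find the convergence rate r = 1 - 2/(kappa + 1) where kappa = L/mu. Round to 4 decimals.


Step 1: Compute the condition number.
kappa = L/mu = 187/91 = 2.0549
Step 2: Compute the convergence rate.
r = 1 - 2/(kappa + 1) = 1 - 2*mu/(L + mu) = (L - mu)/(L + mu) = 96/278 = 0.3453


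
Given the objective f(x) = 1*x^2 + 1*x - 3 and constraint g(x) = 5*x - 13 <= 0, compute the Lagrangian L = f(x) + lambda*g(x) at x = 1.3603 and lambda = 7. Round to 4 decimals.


Step 1: Evaluate f(x).
f(1.3603) = 1*1.3603^2 + 1*1.3603 - 3 = 0.2107
Step 2: Evaluate g(x).
g(1.3603) = 5*1.3603 - 13 = -6.1985
Step 3: Compute Lagrangian.
L = 0.2107 + 7*-6.1985 = -43.1788


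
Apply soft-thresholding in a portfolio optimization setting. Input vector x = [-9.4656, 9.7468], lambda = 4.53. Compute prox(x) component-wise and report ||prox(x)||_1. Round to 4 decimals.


Soft-thresholding with lambda = 4.53:
prox(-9.4656) = sign(-9.4656)*max(|-9.4656| - 4.53, 0) = -4.9356
prox(9.7468) = sign(9.7468)*max(|9.7468| - 4.53, 0) = 5.2168
prox(x) = [-4.9356, 5.2168]
||prox(x)||_1 = 4.9356 + 5.2168 = 10.1524


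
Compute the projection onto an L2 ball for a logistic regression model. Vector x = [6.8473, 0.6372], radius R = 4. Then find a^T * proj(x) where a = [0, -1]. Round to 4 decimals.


Step 1: Compute ||x|| (intermediates to 6 decimals).
||x|| = sqrt(6.8473^2 + 0.6372^2) = 6.876885
Step 2: Project.
Since ||x|| > R, scale = R/||x|| = 4/6.876885 = 0.581659, proj(x) = scale * x
proj(x) = [3.982794, 0.370633]
Step 3: Dot product.
a^T * proj(x) = 0*3.982794 - 1*0.370633 = -0.3706


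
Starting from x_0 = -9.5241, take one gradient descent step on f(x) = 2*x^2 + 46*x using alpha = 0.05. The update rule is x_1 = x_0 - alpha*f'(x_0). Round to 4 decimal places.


We compute the gradient at x_0 and apply the update.
f'(x) = 4*x + 46
f'(-9.5241) = 4*-9.5241 + 46 = 7.9036
x_1 = -9.5241 - 0.05*7.9036 = -9.9193


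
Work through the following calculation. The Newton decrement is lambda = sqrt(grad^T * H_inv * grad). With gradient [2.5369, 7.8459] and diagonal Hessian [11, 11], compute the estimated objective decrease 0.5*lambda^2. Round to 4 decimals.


Step 1: H is diagonal, so H^(-1) * g = [0.2306, 0.7133].
Step 2: g^T H^(-1) g = sum_i g_i^2 / H_ii
  = (2.5369)^2/11 + (7.8459)^2/11
  = 0.5851 + 5.5962 = 6.1813
Step 3: Objective decrease = 0.5 * g^T H^(-1) g = 3.0906


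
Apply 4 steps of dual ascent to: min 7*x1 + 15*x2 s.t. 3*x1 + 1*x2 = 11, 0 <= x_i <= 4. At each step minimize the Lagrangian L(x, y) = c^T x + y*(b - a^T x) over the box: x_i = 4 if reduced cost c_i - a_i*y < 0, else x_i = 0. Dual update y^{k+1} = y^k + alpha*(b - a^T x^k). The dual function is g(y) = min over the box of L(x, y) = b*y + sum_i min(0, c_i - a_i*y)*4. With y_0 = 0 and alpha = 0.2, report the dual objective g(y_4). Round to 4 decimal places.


Dual ascent for LP: min 7*x1 + 15*x2, 3*x1 + 1*x2 = 11, 0 <= x_i <= 4
Step 1: y^k = 0.0, reduced costs: (7.0, 15.0)
  x^k = (0.0, 0.0), subgradient = b - a^T x = 11.0
  y^{k+1} = 0.0 + 0.2*11.0 = 2.2
Step 2: y^k = 2.2, reduced costs: (0.4, 12.8)
  x^k = (0.0, 0.0), subgradient = b - a^T x = 11.0
  y^{k+1} = 2.2 + 0.2*11.0 = 4.4
Step 3: y^k = 4.4, reduced costs: (-6.2, 10.6)
  x^k = (4.0, 0.0), subgradient = b - a^T x = -1.0
  y^{k+1} = 4.4 + 0.2*-1.0 = 4.2
Step 4: y^k = 4.2, reduced costs: (-5.6, 10.8)
  x^k = (4.0, 0.0), subgradient = b - a^T x = -1.0
  y^{k+1} = 4.2 + 0.2*-1.0 = 4.0
Dual objective at y_4 = 4.0: reduced costs (-5.0, 11.0), box minimizer x = (4.0, 0.0)
g(y_4) = b*y + (c1 - a1*y)*x1 + (c2 - a2*y)*x2 = 11*4.0 + (-5.0)*4.0 + 11.0*0.0 = 44.0 - 20.0 + 0.0 = 24.0


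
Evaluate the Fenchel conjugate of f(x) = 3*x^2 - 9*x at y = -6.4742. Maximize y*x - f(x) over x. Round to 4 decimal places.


f*(y) = sup_x {y*x - a*x^2 - b*x} = sup_x {(y-b)*x - a*x^2}
FOC: (y - b) - 2a*x = 0 => x* = (y - b)/(2a)
x* = (-6.4742 + 9)/(2*3) = 0.421
f*(-6.4742) = (y-b)^2/(4a) = (-6.4742 + 9)^2/(4*3)
= 6.3797/12 = 0.5316


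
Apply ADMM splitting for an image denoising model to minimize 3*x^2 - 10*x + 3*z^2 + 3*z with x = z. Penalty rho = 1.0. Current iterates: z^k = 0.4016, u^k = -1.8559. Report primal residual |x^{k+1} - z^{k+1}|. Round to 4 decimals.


ADMM iteration with rho = 1.0, z^k = 0.4016, u^k = -1.8559
Step 1: x-update.
Minimize 3*x^2 - 10*x + (1.0/2)*(x - 0.4016 - 1.8559)^2
FOC: (2*3 + 1.0)*x = 10 + 1.0*(0.4016 + 1.8559)
x^{k+1} = 1.7511
Step 2: z-update.
Minimize 3*z^2 + 3*z + (1.0/2)*(1.7511 - z - 1.8559)^2
FOC: (2*3 + 1.0)*z = -3 + 1.0*(1.7511 - 1.8559)
z^{k+1} = -0.4435
Step 3: u-update.
u^{k+1} = -1.8559 + 1.7511 + 0.4435 = 0.3387
Step 4: Primal residual = |1.7511 + 0.4435| = 2.1946


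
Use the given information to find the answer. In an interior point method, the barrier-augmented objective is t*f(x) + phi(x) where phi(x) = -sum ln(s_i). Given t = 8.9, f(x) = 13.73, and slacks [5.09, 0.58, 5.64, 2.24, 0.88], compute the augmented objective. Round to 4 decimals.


Step 1: Compute log-barrier.
ln values: [1.6273, -0.5447, 1.7299, 0.8065, -0.1278]
phi = -(1.6273 - 0.5447 + 1.7299 + 0.8065 - 0.1278) = -3.4911
Step 2: Compute augmented objective.
t*f(x) = 8.9*13.73 = 122.197
Total = 122.197 - 3.4911 = 118.7059


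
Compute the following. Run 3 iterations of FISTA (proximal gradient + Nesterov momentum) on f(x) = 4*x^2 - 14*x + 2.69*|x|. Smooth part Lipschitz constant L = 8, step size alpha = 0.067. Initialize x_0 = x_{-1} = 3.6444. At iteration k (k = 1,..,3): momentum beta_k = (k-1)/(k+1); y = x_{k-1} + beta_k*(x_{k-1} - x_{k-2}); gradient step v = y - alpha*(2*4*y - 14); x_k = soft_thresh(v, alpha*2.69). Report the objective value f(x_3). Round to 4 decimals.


FISTA on f(x) = 4*x^2 - 14*x + 2.69*|x|
L = 8, alpha = 0.067
Iteration 1: beta = 0.0, y = 3.6444 + 0.0*(3.6444 - 3.6444) = 3.6444
  grad(y) = 15.1552, v = y - alpha*grad = 2.629
  prox(v) = soft_thresh(2.629, 0.1802) = 2.4488
Iteration 2: beta = 0.3333, y = 2.4488 + 0.3333*(2.4488 - 3.6444) = 2.0502
  grad(y) = 2.4018, v = y - alpha*grad = 1.8893
  prox(v) = soft_thresh(1.8893, 0.1802) = 1.7091
Iteration 3: beta = 0.5, y = 1.7091 + 0.5*(1.7091 - 2.4488) = 1.3392
  grad(y) = -3.2862, v = y - alpha*grad = 1.5594
  prox(v) = soft_thresh(1.5594, 0.1802) = 1.3792
f(x_3) = 4*1.3792^2 - 14*1.3792 + 2.69*|1.3792| = -7.99


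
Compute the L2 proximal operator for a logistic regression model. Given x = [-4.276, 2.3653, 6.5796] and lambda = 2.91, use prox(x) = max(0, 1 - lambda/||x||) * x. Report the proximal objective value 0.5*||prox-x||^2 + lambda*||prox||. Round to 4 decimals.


Step 1: Compute ||x||.
||x|| = 8.1957
Step 2: Compute scaling factor.
scale = max(0, 1 - 2.91/8.1957) = 0.6449
Step 3: prox(x) = [-2.7578, 1.5255, 4.2434]
||prox(x)|| = 5.2857
Step 4: Proximal objective.
0.5*||prox-x||^2 = 4.2341
lambda*||prox|| = 15.3814
Total = 19.6155


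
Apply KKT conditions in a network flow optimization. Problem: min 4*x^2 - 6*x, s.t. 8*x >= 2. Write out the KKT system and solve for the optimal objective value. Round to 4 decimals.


Step 1: Try lambda = 0 (constraint inactive).
Stationarity: 2*4*x - 6 = 0
x* = 6/(2*4) = 0.75
Check constraint: 8*0.75 = 6.0 >= 2 -- satisfied.
Step 2: Compute optimal value.
f(x*) = 4*0.75^2 - 6*0.75 = -2.25


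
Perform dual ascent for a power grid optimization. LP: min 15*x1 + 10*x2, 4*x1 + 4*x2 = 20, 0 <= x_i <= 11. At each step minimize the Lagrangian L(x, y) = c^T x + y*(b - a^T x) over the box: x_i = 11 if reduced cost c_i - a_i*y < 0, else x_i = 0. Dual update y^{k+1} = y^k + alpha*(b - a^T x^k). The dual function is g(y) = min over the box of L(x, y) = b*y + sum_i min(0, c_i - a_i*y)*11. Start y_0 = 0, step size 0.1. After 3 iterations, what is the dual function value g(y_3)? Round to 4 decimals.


Dual ascent for LP: min 15*x1 + 10*x2, 4*x1 + 4*x2 = 20, 0 <= x_i <= 11
Step 1: y^k = 0.0, reduced costs: (15.0, 10.0)
  x^k = (0.0, 0.0), subgradient = b - a^T x = 20.0
  y^{k+1} = 0.0 + 0.1*20.0 = 2.0
Step 2: y^k = 2.0, reduced costs: (7.0, 2.0)
  x^k = (0.0, 0.0), subgradient = b - a^T x = 20.0
  y^{k+1} = 2.0 + 0.1*20.0 = 4.0
Step 3: y^k = 4.0, reduced costs: (-1.0, -6.0)
  x^k = (11.0, 11.0), subgradient = b - a^T x = -68.0
  y^{k+1} = 4.0 + 0.1*-68.0 = -2.8
Dual objective at y_3 = -2.8: reduced costs (26.2, 21.2), box minimizer x = (0.0, 0.0)
g(y_3) = b*y + (c1 - a1*y)*x1 + (c2 - a2*y)*x2 = 20*(-2.8) + 26.2*0.0 + 21.2*0.0 = -56.0 + 0.0 + 0.0 = -56.0


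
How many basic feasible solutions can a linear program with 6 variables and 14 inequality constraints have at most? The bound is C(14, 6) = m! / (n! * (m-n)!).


Each vertex corresponds to some choice of n active constraints out of m, so the number of vertices is at most C(m, n) = m! / (n!(m-n)!).
m = 14, n = 6
Numerator: 14 * 13 * 12 * 11 * 10 * 9
Denominator: 6! = 720
C(14, 6) = 3003


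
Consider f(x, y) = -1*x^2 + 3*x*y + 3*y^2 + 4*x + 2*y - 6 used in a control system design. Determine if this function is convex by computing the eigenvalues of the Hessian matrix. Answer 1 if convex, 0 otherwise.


The Hessian of f(x,y) = -1*x^2 + 3*x*y + 3*y^2 + 4*x + 2*y - 6 is:
H = [[-2, 3], [3, 6]]
Trace = -2 + 6 = 4
Determinant = -2*6 - (3)^2 = -21
Discriminant = (4)^2 - 4*-21 = 100.0
Eigenvalues: lambda_1 = -3.0, lambda_2 = 7.0
The function is not convex.

0


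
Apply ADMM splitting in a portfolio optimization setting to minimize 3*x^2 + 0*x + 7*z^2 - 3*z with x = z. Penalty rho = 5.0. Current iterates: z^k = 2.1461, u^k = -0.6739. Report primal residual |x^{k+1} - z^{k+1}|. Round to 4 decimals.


ADMM iteration with rho = 5.0, z^k = 2.1461, u^k = -0.6739
Step 1: x-update.
Minimize 3*x^2 + 0*x + (5.0/2)*(x - 2.1461 - 0.6739)^2
FOC: (2*3 + 5.0)*x = 0 + 5.0*(2.1461 + 0.6739)
x^{k+1} = 1.2818
Step 2: z-update.
Minimize 7*z^2 - 3*z + (5.0/2)*(1.2818 - z - 0.6739)^2
FOC: (2*7 + 5.0)*z = 3 + 5.0*(1.2818 - 0.6739)
z^{k+1} = 0.3179
Step 3: u-update.
u^{k+1} = -0.6739 + 1.2818 - 0.3179 = 0.29
Step 4: Primal residual = |1.2818 - 0.3179| = 0.9639


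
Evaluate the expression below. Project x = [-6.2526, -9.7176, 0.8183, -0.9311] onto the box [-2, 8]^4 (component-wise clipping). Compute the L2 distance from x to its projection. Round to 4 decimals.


Project each component onto [-2, 8].
clip(-6.2526) = -2.0, clip(-9.7176) = -2.0, clip(0.8183) = 0.8183, clip(-0.9311) = -0.9311
Projection = [-2.0, -2.0, 0.8183, -0.9311]
Squared diffs: [18.0846, 59.5613, 0.0, 0.0]
Distance = sqrt(77.6459) = 8.8117


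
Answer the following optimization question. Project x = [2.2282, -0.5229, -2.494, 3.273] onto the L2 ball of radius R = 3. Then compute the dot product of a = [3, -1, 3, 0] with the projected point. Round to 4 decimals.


Step 1: Compute ||x|| (intermediates to 6 decimals).
||x|| = sqrt(2.2282^2 + (-0.5229)^2 + (-2.494)^2 + 3.273^2) = 4.708595
Step 2: Project.
Since ||x|| > R, scale = R/||x|| = 3/4.708595 = 0.637133, proj(x) = scale * x
proj(x) = [1.41966, -0.333157, -1.58901, 2.085336]
Step 3: Dot product.
a^T * proj(x) = 3*1.41966 - 1*(-0.333157) + 3*(-1.58901) + 0*2.085336 = -0.1749


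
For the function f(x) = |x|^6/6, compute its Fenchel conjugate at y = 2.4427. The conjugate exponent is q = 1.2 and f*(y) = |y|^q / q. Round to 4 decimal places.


The conjugate exponent q satisfies 1/p + 1/q = 1.
p = 6, so q = 6/(6 - 1) = 1.2
|y|^q = 2.4427^1.2 = 2.9204
f*(2.4427) = 2.9204 / 1.2 = 2.4337


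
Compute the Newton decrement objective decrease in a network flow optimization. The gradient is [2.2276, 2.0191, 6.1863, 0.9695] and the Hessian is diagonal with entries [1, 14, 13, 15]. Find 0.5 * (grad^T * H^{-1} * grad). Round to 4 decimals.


Step 1: H is diagonal, so H^(-1) * g = [2.2276, 0.1442, 0.4759, 0.0646].
Step 2: g^T H^(-1) g = sum_i g_i^2 / H_ii
  = (2.2276)^2/1 + (2.0191)^2/14 + (6.1863)^2/13 + (0.9695)^2/15
  = 4.9622 + 0.2912 + 2.9439 + 0.0627 = 8.2599
Step 3: Objective decrease = 0.5 * g^T H^(-1) g = 4.13


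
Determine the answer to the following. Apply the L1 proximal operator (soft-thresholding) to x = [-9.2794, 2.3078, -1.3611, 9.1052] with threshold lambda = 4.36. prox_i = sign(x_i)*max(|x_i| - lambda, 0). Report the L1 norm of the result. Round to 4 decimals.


Soft-thresholding with lambda = 4.36:
prox(-9.2794) = sign(-9.2794)*max(|-9.2794| - 4.36, 0) = -4.9194
prox(2.3078) = sign(2.3078)*max(|2.3078| - 4.36, 0) = 0.0
prox(-1.3611) = sign(-1.3611)*max(|-1.3611| - 4.36, 0) = 0.0
prox(9.1052) = sign(9.1052)*max(|9.1052| - 4.36, 0) = 4.7452
prox(x) = [-4.9194, 0.0, 0.0, 4.7452]
||prox(x)||_1 = 4.9194 + 0.0 + 0.0 + 4.7452 = 9.6646


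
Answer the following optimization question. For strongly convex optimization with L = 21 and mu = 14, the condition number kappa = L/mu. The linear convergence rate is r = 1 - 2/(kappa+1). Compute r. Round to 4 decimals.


Step 1: Compute the condition number.
kappa = L/mu = 21/14 = 1.5
Step 2: Compute the convergence rate.
r = 1 - 2/(kappa + 1) = 1 - 2*mu/(L + mu) = (L - mu)/(L + mu) = 7/35 = 0.2


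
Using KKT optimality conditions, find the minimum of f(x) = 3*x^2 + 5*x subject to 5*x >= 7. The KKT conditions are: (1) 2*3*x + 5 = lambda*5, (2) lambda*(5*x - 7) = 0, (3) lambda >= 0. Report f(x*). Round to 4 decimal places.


Step 1: Try lambda = 0 (constraint inactive).
x_unc = -5/(2*3) = -0.8333
Check: 5*-0.8333 = -4.1665 < 7 -- violated!
Step 2: Constraint must be active: 5*x = 7
x* = 7/5 = 1.4
lambda = (2*3*1.4 + 5)/5 = 2.68
Step 3: Compute optimal value.
f(x*) = 3*1.4^2 + 5*1.4 = 12.88


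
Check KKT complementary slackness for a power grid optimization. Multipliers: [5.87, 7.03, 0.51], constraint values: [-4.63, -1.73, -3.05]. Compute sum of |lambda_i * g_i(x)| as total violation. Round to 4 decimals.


KKT complementary slackness check:
lambda_1 * g_1 = 5.87 * -4.63 = -27.1781
lambda_2 * g_2 = 7.03 * -1.73 = -12.1619
lambda_3 * g_3 = 0.51 * -3.05 = -1.5555
Total violation = 27.1781 + 12.1619 + 1.5555 = 40.8955


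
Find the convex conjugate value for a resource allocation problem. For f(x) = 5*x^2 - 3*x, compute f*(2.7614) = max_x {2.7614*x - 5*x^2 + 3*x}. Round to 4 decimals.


f*(y) = sup_x {y*x - a*x^2 - b*x} = sup_x {(y-b)*x - a*x^2}
FOC: (y - b) - 2a*x = 0 => x* = (y - b)/(2a)
x* = (2.7614 + 3)/(2*5) = 0.5761
f*(2.7614) = (y-b)^2/(4a) = (2.7614 + 3)^2/(4*5)
= 33.1937/20 = 1.6597


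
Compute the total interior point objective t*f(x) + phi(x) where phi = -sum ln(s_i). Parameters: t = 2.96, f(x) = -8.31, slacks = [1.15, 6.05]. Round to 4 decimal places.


Step 1: Compute log-barrier.
ln values: [0.1398, 1.8001]
phi = -(0.1398 + 1.8001) = -1.9398
Step 2: Compute augmented objective.
t*f(x) = 2.96*-8.31 = -24.5976
Total = -24.5976 - 1.9398 = -26.5374


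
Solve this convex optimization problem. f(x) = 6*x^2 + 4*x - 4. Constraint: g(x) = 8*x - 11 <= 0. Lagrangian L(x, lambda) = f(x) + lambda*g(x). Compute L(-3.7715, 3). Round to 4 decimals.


Step 1: Evaluate f(x).
f(-3.7715) = 6*(-3.7715)^2 + 4*(-3.7715) - 4 = 66.2593
Step 2: Evaluate g(x).
g(-3.7715) = 8*-3.7715 - 11 = -41.172
Step 3: Compute Lagrangian.
L = 66.2593 + 3*-41.172 = -57.2567


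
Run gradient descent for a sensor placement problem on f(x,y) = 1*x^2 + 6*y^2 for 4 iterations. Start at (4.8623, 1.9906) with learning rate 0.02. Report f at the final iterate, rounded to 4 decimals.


Gradient descent on f(x,y) = 1*x^2 + 6*y^2.
Starting point: (4.8623, 1.9906), alpha = 0.02
Step 1: grad_x = 2*1*4.8623 = 9.7246, grad_y = 2*6*1.9906 = 23.8872
  x_1 = 4.8623 - 0.02*9.7246 = 4.6678
  y_1 = 1.9906 - 0.02*23.8872 = 1.5129
Step 2: grad_x = 2*1*4.6678 = 9.3356, grad_y = 2*6*1.5129 = 18.1543
  x_2 = 4.6678 - 0.02*9.3356 = 4.4811
  y_2 = 1.5129 - 0.02*18.1543 = 1.1498
Step 3: grad_x = 2*1*4.4811 = 8.9622, grad_y = 2*6*1.1498 = 13.7972
  x_3 = 4.4811 - 0.02*8.9622 = 4.3019
  y_3 = 1.1498 - 0.02*13.7972 = 0.8738
Step 4: grad_x = 2*1*4.3019 = 8.6037, grad_y = 2*6*0.8738 = 10.4859
  x_4 = 4.3019 - 0.02*8.6037 = 4.1298
  y_4 = 0.8738 - 0.02*10.4859 = 0.6641
f(4.1298, 0.6641) = 1*4.1298^2 + 6*0.6641^2 = 19.7013


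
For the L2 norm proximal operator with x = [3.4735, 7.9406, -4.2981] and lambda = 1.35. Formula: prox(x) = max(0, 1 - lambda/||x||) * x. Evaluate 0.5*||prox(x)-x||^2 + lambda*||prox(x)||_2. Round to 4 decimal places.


Step 1: Compute ||x||.
||x|| = 9.6743
Step 2: Compute scaling factor.
scale = max(0, 1 - 1.35/9.6743) = 0.8605
Step 3: prox(x) = [2.9888, 6.8325, -3.6983]
||prox(x)|| = 8.3243
Step 4: Proximal objective.
0.5*||prox-x||^2 = 0.9113
lambda*||prox|| = 11.2378
Total = 12.149


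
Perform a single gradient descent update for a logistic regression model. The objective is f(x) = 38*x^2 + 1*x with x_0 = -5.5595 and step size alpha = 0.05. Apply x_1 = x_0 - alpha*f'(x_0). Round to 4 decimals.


We compute the gradient at x_0 and apply the update.
f'(x) = 76*x + 1
f'(-5.5595) = 76*-5.5595 + 1 = -421.522
x_1 = -5.5595 - 0.05*-421.522 = 15.5166


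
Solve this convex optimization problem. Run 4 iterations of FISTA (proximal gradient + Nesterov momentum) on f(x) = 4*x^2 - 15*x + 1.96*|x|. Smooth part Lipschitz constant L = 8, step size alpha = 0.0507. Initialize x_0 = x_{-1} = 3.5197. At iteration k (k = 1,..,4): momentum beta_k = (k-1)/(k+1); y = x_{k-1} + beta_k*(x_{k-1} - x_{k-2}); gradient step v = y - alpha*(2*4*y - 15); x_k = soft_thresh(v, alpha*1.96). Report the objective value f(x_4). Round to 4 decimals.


FISTA on f(x) = 4*x^2 - 15*x + 1.96*|x|
L = 8, alpha = 0.0507
Iteration 1: beta = 0.0, y = 3.5197 + 0.0*(3.5197 - 3.5197) = 3.5197
  grad(y) = 13.1576, v = y - alpha*grad = 2.8526
  prox(v) = soft_thresh(2.8526, 0.0994) = 2.7532
Iteration 2: beta = 0.3333, y = 2.7532 + 0.3333*(2.7532 - 3.5197) = 2.4978
  grad(y) = 4.982, v = y - alpha*grad = 2.2452
  prox(v) = soft_thresh(2.2452, 0.0994) = 2.1458
Iteration 3: beta = 0.5, y = 2.1458 + 0.5*(2.1458 - 2.7532) = 1.8421
  grad(y) = -0.2635, v = y - alpha*grad = 1.8554
  prox(v) = soft_thresh(1.8554, 0.0994) = 1.7561
Iteration 4: beta = 0.6, y = 1.7561 + 0.6*(1.7561 - 2.1458) = 1.5222
  grad(y) = -2.8223, v = y - alpha*grad = 1.6653
  prox(v) = soft_thresh(1.6653, 0.0994) = 1.5659
f(x_4) = 4*1.5659^2 - 15*1.5659 + 1.96*|1.5659| = -10.6112


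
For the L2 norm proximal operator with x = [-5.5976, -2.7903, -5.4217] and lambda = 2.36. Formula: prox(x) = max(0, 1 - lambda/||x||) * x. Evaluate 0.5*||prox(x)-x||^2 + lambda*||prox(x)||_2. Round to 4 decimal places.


Step 1: Compute ||x||.
||x|| = 8.2773
Step 2: Compute scaling factor.
scale = max(0, 1 - 2.36/8.2773) = 0.7149
Step 3: prox(x) = [-4.0016, -1.9947, -3.8759]
||prox(x)|| = 5.9173
Step 4: Proximal objective.
0.5*||prox-x||^2 = 2.7848
lambda*||prox|| = 13.9648
Total = 16.7496


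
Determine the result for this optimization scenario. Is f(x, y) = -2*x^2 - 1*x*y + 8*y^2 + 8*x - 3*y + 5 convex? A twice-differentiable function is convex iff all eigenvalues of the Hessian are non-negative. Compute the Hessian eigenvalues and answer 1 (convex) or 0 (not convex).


The Hessian of f(x,y) = -2*x^2 - 1*x*y + 8*y^2 + 8*x - 3*y + 5 is:
H = [[-4, -1], [-1, 16]]
Trace = -4 + 16 = 12
Determinant = -4*16 - (-1)^2 = -65
Discriminant = (12)^2 - 4*-65 = 404.0
Eigenvalues: lambda_1 = -4.0499, lambda_2 = 16.0499
The function is not convex.

0


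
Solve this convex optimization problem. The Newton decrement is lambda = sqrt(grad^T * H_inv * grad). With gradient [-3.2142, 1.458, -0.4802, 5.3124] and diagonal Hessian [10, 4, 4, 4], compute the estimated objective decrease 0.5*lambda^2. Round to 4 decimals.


Step 1: H is diagonal, so H^(-1) * g = [-0.3214, 0.3645, -0.1201, 1.3281].
Step 2: g^T H^(-1) g = sum_i g_i^2 / H_ii
  = (-3.2142)^2/10 + (1.458)^2/4 + (-0.4802)^2/4 + (5.3124)^2/4
  = 1.0331 + 0.5314 + 0.0576 + 7.0554 = 8.6776
Step 3: Objective decrease = 0.5 * g^T H^(-1) g = 4.3388


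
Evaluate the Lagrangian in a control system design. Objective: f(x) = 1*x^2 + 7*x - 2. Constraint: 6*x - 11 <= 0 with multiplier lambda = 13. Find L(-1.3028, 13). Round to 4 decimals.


Step 1: Evaluate f(x).
f(-1.3028) = 1*(-1.3028)^2 + 7*(-1.3028) - 2 = -9.4223
Step 2: Evaluate g(x).
g(-1.3028) = 6*-1.3028 - 11 = -18.8168
Step 3: Compute Lagrangian.
L = -9.4223 + 13*-18.8168 = -254.0407


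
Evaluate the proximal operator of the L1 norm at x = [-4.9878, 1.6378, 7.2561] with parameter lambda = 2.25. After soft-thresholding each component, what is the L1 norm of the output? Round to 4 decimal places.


Soft-thresholding with lambda = 2.25:
prox(-4.9878) = sign(-4.9878)*max(|-4.9878| - 2.25, 0) = -2.7378
prox(1.6378) = sign(1.6378)*max(|1.6378| - 2.25, 0) = 0.0
prox(7.2561) = sign(7.2561)*max(|7.2561| - 2.25, 0) = 5.0061
prox(x) = [-2.7378, 0.0, 5.0061]
||prox(x)||_1 = 2.7378 + 0.0 + 5.0061 = 7.7439


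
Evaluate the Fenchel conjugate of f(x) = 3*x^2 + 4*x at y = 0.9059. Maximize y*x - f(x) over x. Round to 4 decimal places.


f*(y) = sup_x {y*x - a*x^2 - b*x} = sup_x {(y-b)*x - a*x^2}
FOC: (y - b) - 2a*x = 0 => x* = (y - b)/(2a)
x* = (0.9059 - 4)/(2*3) = -0.5157
f*(0.9059) = (y-b)^2/(4a) = (0.9059 - 4)^2/(4*3)
= 9.5735/12 = 0.7978


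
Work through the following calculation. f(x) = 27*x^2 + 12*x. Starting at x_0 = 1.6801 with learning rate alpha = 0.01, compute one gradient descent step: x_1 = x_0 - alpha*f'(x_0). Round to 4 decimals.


We compute the gradient at x_0 and apply the update.
f'(x) = 54*x + 12
f'(1.6801) = 54*1.6801 + 12 = 102.7254
x_1 = 1.6801 - 0.01*102.7254 = 0.6528


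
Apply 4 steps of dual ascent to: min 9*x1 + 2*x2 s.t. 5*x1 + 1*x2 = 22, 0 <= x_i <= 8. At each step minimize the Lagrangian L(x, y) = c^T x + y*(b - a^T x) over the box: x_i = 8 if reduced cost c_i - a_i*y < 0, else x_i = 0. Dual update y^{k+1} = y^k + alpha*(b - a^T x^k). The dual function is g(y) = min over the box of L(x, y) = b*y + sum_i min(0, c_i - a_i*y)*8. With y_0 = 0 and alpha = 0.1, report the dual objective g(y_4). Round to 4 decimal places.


Dual ascent for LP: min 9*x1 + 2*x2, 5*x1 + 1*x2 = 22, 0 <= x_i <= 8
Step 1: y^k = 0.0, reduced costs: (9.0, 2.0)
  x^k = (0.0, 0.0), subgradient = b - a^T x = 22.0
  y^{k+1} = 0.0 + 0.1*22.0 = 2.2
Step 2: y^k = 2.2, reduced costs: (-2.0, -0.2)
  x^k = (8.0, 8.0), subgradient = b - a^T x = -26.0
  y^{k+1} = 2.2 + 0.1*-26.0 = -0.4
Step 3: y^k = -0.4, reduced costs: (11.0, 2.4)
  x^k = (0.0, 0.0), subgradient = b - a^T x = 22.0
  y^{k+1} = -0.4 + 0.1*22.0 = 1.8
Step 4: y^k = 1.8, reduced costs: (0.0, 0.2)
  x^k = (0.0, 0.0), subgradient = b - a^T x = 22.0
  y^{k+1} = 1.8 + 0.1*22.0 = 4.0
Dual objective at y_4 = 4.0: reduced costs (-11.0, -2.0), box minimizer x = (8.0, 8.0)
g(y_4) = b*y + (c1 - a1*y)*x1 + (c2 - a2*y)*x2 = 22*4.0 + (-11.0)*8.0 + (-2.0)*8.0 = 88.0 - 88.0 - 16.0 = -16.0


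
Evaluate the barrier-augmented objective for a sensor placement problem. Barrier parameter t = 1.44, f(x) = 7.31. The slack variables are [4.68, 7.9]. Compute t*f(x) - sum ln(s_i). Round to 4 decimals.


Step 1: Compute log-barrier.
ln values: [1.5433, 2.0669]
phi = -(1.5433 + 2.0669) = -3.6102
Step 2: Compute augmented objective.
t*f(x) = 1.44*7.31 = 10.5264
Total = 10.5264 - 3.6102 = 6.9162


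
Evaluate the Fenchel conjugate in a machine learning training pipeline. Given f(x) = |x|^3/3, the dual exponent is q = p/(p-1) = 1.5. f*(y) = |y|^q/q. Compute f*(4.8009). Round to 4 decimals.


The conjugate exponent q satisfies 1/p + 1/q = 1.
p = 3, so q = 3/(3 - 1) = 1.5
|y|^q = 4.8009^1.5 = 10.5192
f*(4.8009) = 10.5192 / 1.5 = 7.0128


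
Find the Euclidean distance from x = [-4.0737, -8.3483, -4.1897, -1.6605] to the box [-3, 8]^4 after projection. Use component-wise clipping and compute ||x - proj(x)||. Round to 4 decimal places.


Project each component onto [-3, 8].
clip(-4.0737) = -3.0, clip(-8.3483) = -3.0, clip(-4.1897) = -3.0, clip(-1.6605) = -1.6605
Projection = [-3.0, -3.0, -3.0, -1.6605]
Squared diffs: [1.1528, 28.6043, 1.4154, 0.0]
Distance = sqrt(31.1725) = 5.5832


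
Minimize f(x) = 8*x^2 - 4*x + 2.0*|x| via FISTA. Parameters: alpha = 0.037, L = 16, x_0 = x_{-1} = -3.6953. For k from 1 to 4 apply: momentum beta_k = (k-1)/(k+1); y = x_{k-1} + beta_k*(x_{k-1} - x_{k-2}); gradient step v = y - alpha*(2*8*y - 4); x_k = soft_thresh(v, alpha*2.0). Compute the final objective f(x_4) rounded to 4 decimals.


FISTA on f(x) = 8*x^2 - 4*x + 2.0*|x|
L = 16, alpha = 0.037
Iteration 1: beta = 0.0, y = -3.6953 + 0.0*(-3.6953 + 3.6953) = -3.6953
  grad(y) = -63.1248, v = y - alpha*grad = -1.3597
  prox(v) = soft_thresh(-1.3597, 0.074) = -1.2857
Iteration 2: beta = 0.3333, y = -1.2857 + 0.3333*(-1.2857 + 3.6953) = -0.4825
  grad(y) = -11.7196, v = y - alpha*grad = -0.0489
  prox(v) = soft_thresh(-0.0489, 0.074) = 0.0
Iteration 3: beta = 0.5, y = 0.0 + 0.5*(0.0 + 1.2857) = 0.6428
  grad(y) = 6.2855, v = y - alpha*grad = 0.4103
  prox(v) = soft_thresh(0.4103, 0.074) = 0.3363
Iteration 4: beta = 0.6, y = 0.3363 + 0.6*(0.3363 - 0.0) = 0.538
  grad(y) = 4.6087, v = y - alpha*grad = 0.3675
  prox(v) = soft_thresh(0.3675, 0.074) = 0.2935
f(x_4) = 8*0.2935^2 - 4*0.2935 + 2.0*|0.2935| = 0.1022


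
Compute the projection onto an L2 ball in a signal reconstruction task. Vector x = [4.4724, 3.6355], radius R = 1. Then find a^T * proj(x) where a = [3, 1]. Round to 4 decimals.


Step 1: Compute ||x|| (intermediates to 6 decimals).
||x|| = sqrt(4.4724^2 + 3.6355^2) = 5.763612
Step 2: Project.
Since ||x|| > R, scale = R/||x|| = 1/5.763612 = 0.173502, proj(x) = scale * x
proj(x) = [0.77597, 0.630767]
Step 3: Dot product.
a^T * proj(x) = 3*0.77597 + 1*0.630767 = 2.9587


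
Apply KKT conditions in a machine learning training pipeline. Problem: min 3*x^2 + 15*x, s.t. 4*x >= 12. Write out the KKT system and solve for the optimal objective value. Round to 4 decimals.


Step 1: Try lambda = 0 (constraint inactive).
x_unc = -15/(2*3) = -2.5
Check: 4*-2.5 = -10.0 < 12 -- violated!
Step 2: Constraint must be active: 4*x = 12
x* = 12/4 = 3.0
lambda = (2*3*3.0 + 15)/4 = 8.25
Step 3: Compute optimal value.
f(x*) = 3*3.0^2 + 15*3.0 = 72.0


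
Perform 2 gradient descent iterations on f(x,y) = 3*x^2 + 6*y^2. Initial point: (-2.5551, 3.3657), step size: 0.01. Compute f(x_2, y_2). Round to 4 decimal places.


Gradient descent on f(x,y) = 3*x^2 + 6*y^2.
Starting point: (-2.5551, 3.3657), alpha = 0.01
Step 1: grad_x = 2*3*-2.5551 = -15.3306, grad_y = 2*6*3.3657 = 40.3884
  x_1 = -2.5551 - 0.01*-15.3306 = -2.4018
  y_1 = 3.3657 - 0.01*40.3884 = 2.9618
Step 2: grad_x = 2*3*-2.4018 = -14.4108, grad_y = 2*6*2.9618 = 35.5418
  x_2 = -2.4018 - 0.01*-14.4108 = -2.2577
  y_2 = 2.9618 - 0.01*35.5418 = 2.6064
f(-2.2577, 2.6064) = 3*(-2.2577)^2 + 6*2.6064^2 = 56.0513


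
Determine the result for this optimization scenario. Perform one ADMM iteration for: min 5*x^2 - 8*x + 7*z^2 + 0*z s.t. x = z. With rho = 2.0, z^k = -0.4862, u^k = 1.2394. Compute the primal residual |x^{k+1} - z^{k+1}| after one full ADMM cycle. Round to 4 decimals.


ADMM iteration with rho = 2.0, z^k = -0.4862, u^k = 1.2394
Step 1: x-update.
Minimize 5*x^2 - 8*x + (2.0/2)*(x + 0.4862 + 1.2394)^2
FOC: (2*5 + 2.0)*x = 8 + 2.0*(-0.4862 - 1.2394)
x^{k+1} = 0.3791
Step 2: z-update.
Minimize 7*z^2 + 0*z + (2.0/2)*(0.3791 - z + 1.2394)^2
FOC: (2*7 + 2.0)*z = 0 + 2.0*(0.3791 + 1.2394)
z^{k+1} = 0.2023
Step 3: u-update.
u^{k+1} = 1.2394 + 0.3791 - 0.2023 = 1.4162
Step 4: Primal residual = |0.3791 - 0.2023| = 0.1768


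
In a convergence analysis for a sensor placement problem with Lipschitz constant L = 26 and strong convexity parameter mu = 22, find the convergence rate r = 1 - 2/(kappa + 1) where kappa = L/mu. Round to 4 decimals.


Step 1: Compute the condition number.
kappa = L/mu = 26/22 = 1.1818
Step 2: Compute the convergence rate.
r = 1 - 2/(kappa + 1) = 1 - 2*mu/(L + mu) = (L - mu)/(L + mu) = 4/48 = 0.0833


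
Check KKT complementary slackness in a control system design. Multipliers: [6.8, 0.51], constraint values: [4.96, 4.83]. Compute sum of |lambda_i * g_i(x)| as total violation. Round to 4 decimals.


KKT complementary slackness check:
lambda_1 * g_1 = 6.8 * 4.96 = 33.728
lambda_2 * g_2 = 0.51 * 4.83 = 2.4633
Total violation = 33.728 + 2.4633 = 36.1913


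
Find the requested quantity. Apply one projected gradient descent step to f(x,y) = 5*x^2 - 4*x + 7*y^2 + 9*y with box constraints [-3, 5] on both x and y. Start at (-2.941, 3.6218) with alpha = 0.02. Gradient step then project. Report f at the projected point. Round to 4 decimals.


Step 1: Compute gradient at (-2.941, 3.6218).
grad_x = 2*5*-2.941 - 4 = -33.41
grad_y = 2*7*3.6218 + 9 = 59.7052
Step 2: Gradient step.
x_raw = -2.941 - 0.02*-33.41 = -2.2728
y_raw = 3.6218 - 0.02*59.7052 = 2.4277
Step 3: Project onto [-3, 5].
x_proj = clip(-2.2728) = -2.2728
y_proj = clip(2.4277) = 2.4277
Step 4: Evaluate f.
f(-2.2728, 2.4277) = 98.0245


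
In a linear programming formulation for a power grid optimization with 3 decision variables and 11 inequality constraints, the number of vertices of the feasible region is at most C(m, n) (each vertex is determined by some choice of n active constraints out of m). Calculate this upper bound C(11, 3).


Each vertex corresponds to some choice of n active constraints out of m, so the number of vertices is at most C(m, n) = m! / (n!(m-n)!).
m = 11, n = 3
Numerator: 11 * 10 * 9
Denominator: 3! = 6
C(11, 3) = 165


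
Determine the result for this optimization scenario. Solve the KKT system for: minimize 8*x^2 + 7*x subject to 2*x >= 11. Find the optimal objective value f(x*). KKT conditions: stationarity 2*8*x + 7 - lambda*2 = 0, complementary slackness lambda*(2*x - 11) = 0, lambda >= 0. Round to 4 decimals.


Step 1: Try lambda = 0 (constraint inactive).
x_unc = -7/(2*8) = -0.4375
Check: 2*-0.4375 = -0.875 < 11 -- violated!
Step 2: Constraint must be active: 2*x = 11
x* = 11/2 = 5.5
lambda = (2*8*5.5 + 7)/2 = 47.5
Step 3: Compute optimal value.
f(x*) = 8*5.5^2 + 7*5.5 = 280.5


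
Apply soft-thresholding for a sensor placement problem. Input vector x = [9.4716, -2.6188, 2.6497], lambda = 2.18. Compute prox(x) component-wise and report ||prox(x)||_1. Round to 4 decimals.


Soft-thresholding with lambda = 2.18:
prox(9.4716) = sign(9.4716)*max(|9.4716| - 2.18, 0) = 7.2916
prox(-2.6188) = sign(-2.6188)*max(|-2.6188| - 2.18, 0) = -0.4388
prox(2.6497) = sign(2.6497)*max(|2.6497| - 2.18, 0) = 0.4697
prox(x) = [7.2916, -0.4388, 0.4697]
||prox(x)||_1 = 7.2916 + 0.4388 + 0.4697 = 8.2001


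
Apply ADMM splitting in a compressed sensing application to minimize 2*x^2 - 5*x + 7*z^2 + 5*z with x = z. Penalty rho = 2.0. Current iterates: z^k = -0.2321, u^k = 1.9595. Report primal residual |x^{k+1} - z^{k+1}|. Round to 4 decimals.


ADMM iteration with rho = 2.0, z^k = -0.2321, u^k = 1.9595
Step 1: x-update.
Minimize 2*x^2 - 5*x + (2.0/2)*(x + 0.2321 + 1.9595)^2
FOC: (2*2 + 2.0)*x = 5 + 2.0*(-0.2321 - 1.9595)
x^{k+1} = 0.1028
Step 2: z-update.
Minimize 7*z^2 + 5*z + (2.0/2)*(0.1028 - z + 1.9595)^2
FOC: (2*7 + 2.0)*z = -5 + 2.0*(0.1028 + 1.9595)
z^{k+1} = -0.0547
Step 3: u-update.
u^{k+1} = 1.9595 + 0.1028 + 0.0547 = 2.117
Step 4: Primal residual = |0.1028 + 0.0547| = 0.1575


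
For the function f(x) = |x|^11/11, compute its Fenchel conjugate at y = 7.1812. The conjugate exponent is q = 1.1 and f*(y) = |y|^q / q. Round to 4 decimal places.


The conjugate exponent q satisfies 1/p + 1/q = 1.
p = 11, so q = 11/(11 - 1) = 1.1
|y|^q = 7.1812^1.1 = 8.7461
f*(7.1812) = 8.7461 / 1.1 = 7.951


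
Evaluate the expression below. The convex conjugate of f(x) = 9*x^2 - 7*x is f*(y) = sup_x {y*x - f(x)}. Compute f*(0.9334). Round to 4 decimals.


f*(y) = sup_x {y*x - a*x^2 - b*x} = sup_x {(y-b)*x - a*x^2}
FOC: (y - b) - 2a*x = 0 => x* = (y - b)/(2a)
x* = (0.9334 + 7)/(2*9) = 0.4407
f*(0.9334) = (y-b)^2/(4a) = (0.9334 + 7)^2/(4*9)
= 62.9388/36 = 1.7483


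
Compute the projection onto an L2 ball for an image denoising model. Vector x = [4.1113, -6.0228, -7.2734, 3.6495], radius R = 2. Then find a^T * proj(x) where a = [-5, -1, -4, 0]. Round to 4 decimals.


Step 1: Compute ||x|| (intermediates to 6 decimals).
||x|| = sqrt(4.1113^2 + (-6.0228)^2 + (-7.2734)^2 + 3.6495^2) = 10.926944
Step 2: Project.
Since ||x|| > R, scale = R/||x|| = 2/10.926944 = 0.183034, proj(x) = scale * x
proj(x) = [0.752508, -1.102377, -1.331279, 0.667983]
Step 3: Dot product.
a^T * proj(x) = -5*0.752508 - 1*(-1.102377) - 4*(-1.331279) + 0*0.667983 = 2.665


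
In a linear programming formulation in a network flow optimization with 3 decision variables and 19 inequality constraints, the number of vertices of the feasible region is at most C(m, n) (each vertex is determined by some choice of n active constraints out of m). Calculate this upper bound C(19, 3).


Each vertex corresponds to some choice of n active constraints out of m, so the number of vertices is at most C(m, n) = m! / (n!(m-n)!).
m = 19, n = 3
Numerator: 19 * 18 * 17
Denominator: 3! = 6
C(19, 3) = 969


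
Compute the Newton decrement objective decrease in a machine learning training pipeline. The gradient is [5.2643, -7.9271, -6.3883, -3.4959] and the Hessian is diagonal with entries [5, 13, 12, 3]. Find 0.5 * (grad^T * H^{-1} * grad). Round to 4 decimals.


Step 1: H is diagonal, so H^(-1) * g = [1.0529, -0.6098, -0.5324, -1.1653].
Step 2: g^T H^(-1) g = sum_i g_i^2 / H_ii
  = (5.2643)^2/5 + (-7.9271)^2/13 + (-6.3883)^2/12 + (-3.4959)^2/3
  = 5.5426 + 4.8338 + 3.4009 + 4.0738 = 17.851
Step 3: Objective decrease = 0.5 * g^T H^(-1) g = 8.9255
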